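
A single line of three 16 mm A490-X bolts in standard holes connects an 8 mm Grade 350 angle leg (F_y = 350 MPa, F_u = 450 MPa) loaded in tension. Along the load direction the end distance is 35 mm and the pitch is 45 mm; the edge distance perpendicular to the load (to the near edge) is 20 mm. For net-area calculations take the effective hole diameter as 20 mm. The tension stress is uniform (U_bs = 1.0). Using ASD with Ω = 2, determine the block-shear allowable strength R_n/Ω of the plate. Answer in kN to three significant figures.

99 kN

Shear plane L_v = 35 + 2·45 = 125 mm; A_gv = 125 × 8 = 1000 mm².
A_nv = (125 − 2.5·20) × 8 = 600 mm².
A_nt = (20 − 0.5·20) × 8 = 80 mm².
0.6 F_u A_nv = 162 kN; 0.6 F_y A_gv = 210 kN → shear rupture governs the shear term.
R_n = 162 + 1.0 × 450 × 80 / 1000 = 198 kN.
Allowable strength R_n/Ω = 198 / 2 = 99 kN.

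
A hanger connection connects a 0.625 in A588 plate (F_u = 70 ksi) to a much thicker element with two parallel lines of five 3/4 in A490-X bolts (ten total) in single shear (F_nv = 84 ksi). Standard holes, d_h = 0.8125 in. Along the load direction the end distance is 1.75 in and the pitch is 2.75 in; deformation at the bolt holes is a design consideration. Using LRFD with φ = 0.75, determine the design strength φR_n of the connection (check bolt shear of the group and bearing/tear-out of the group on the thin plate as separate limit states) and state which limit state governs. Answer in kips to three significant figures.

278 kips (bolt shear governs)

Bolt shear: A_b = π·0.75²/4 = 0.4418 in²; R_n = 84 × 0.4418 × 10 × 1 = 371.1 kips → 0.75 × 371.1 = 278 kips.
Bearing (1.2 l_c t F_u ≤ 2.4 d t F_u): upper limit = 2.4·0.75·0.625·70 = 78.75 kips.
  Edge l_c = 1.75 − 0.8125/2 = 1.344 → r_n = 70.55 kips; interior l_c = 2.75 − 0.8125 = 1.938 → r_n = 78.75 kips.
  R_n,bearing = 2·70.55 + 8·78.75 = 771.1 kips → 0.75 × 771.1 = 578 kips.
Bolt shear governs: 278 kips.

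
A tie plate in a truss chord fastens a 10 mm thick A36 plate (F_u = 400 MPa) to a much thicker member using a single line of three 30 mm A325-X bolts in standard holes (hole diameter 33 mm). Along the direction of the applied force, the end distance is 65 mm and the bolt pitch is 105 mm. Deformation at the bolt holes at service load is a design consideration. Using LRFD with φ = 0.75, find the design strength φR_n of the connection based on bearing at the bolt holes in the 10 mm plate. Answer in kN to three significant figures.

Per bolt r_n = 1.2 l_c t F_u ≤ 2.4 d t F_u; upper limit = 2.4 × 30 × 10 × 400 / 1000 = 288 kN.
Edge bolt: l_c = 65 − 33/2 = 48.5 mm → 1.2 × 48.5 × 10 × 400 / 1000 = 232.8 → r_n = 232.8 kN.
Interior bolts: l_c = 105 − 33 = 72 mm → 1.2 × 72 × 10 × 400 / 1000 = 345.6 → r_n = 288 kN.
R_n = 1 × 232.8 + 2 × 288 = 808.8 kN.
Design strength φR_n = 0.75 × 808.8 = 607 kN.

607 kN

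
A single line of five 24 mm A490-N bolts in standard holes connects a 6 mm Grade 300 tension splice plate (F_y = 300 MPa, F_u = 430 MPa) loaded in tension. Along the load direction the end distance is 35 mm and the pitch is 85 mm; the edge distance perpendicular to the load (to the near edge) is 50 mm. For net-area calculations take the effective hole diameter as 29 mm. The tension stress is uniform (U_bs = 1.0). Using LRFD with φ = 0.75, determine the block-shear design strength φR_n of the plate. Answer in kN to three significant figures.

Shear plane L_v = 35 + 4·85 = 375 mm; A_gv = 375 × 6 = 2250 mm².
A_nv = (375 − 4.5·29) × 6 = 1467 mm².
A_nt = (50 − 0.5·29) × 6 = 213 mm².
0.6 F_u A_nv = 378.5 kN; 0.6 F_y A_gv = 405 kN → shear rupture governs the shear term.
R_n = 378.5 + 1.0 × 430 × 213 / 1000 = 470.1 kN.
Design strength φR_n = 0.75 × 470.1 = 353 kN.

353 kN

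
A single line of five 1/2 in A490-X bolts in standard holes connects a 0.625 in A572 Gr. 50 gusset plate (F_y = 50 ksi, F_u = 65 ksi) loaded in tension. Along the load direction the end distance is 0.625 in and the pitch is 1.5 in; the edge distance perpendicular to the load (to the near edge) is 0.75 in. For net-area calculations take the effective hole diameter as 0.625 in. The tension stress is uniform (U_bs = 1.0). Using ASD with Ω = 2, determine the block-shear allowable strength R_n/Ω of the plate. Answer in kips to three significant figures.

55.4 kips

Shear plane L_v = 0.625 + 4·1.5 = 6.625 in; A_gv = 6.625 × 0.625 = 4.141 in².
A_nv = (6.625 − 4.5·0.625) × 0.625 = 2.383 in².
A_nt = (0.75 − 0.5·0.625) × 0.625 = 0.2734 in².
0.6 F_u A_nv = 92.93 kips; 0.6 F_y A_gv = 124.2 kips → shear rupture governs the shear term.
R_n = 92.93 + 1.0 × 65 × 0.2734 = 110.7 kips.
Allowable strength R_n/Ω = 110.7 / 2 = 55.4 kips.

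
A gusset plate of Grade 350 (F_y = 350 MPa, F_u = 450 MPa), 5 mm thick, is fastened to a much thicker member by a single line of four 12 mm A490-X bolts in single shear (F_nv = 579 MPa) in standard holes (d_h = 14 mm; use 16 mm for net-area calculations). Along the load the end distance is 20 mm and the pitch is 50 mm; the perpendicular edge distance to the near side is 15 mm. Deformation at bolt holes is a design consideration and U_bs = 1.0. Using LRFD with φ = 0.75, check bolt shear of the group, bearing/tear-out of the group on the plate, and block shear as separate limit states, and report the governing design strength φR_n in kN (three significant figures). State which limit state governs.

Bolt shear: A_b = π·12²/4 = 113.1 mm²; R_n = 579 × 113.1 × 4 × 1 / 1000 = 261.9 kN → 0.75 × 261.9 = 196 kN.
Bearing: edge l_c = 13, r_n = 35.1 kN; interior l_c = 36, r_n = 64.8 kN; R_n = 35.1 + 3·64.8 = 229.5 kN → 172 kN.
Block shear: A_gv = 850, A_nv = 570, A_nt = 35 mm²; R_n = min(0.6F_uA_nv, 0.6F_yA_gv) + U_bs·F_u·A_nt = 169.7 kN → 127 kN.
Block shear governs: 127 kN.

127 kN (block shear governs)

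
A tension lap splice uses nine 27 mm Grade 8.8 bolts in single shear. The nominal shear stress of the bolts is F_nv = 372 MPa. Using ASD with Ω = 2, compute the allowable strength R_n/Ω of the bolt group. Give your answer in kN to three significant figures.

958 kN

A_b = π × 27² / 4 = 572.6 mm².
R_n = F_nv · A_b · n · n_s = 372 × 572.6 × 9 × 1 / 1000 = 1917 kN.
Allowable strength R_n/Ω = 1917 / 2 = 958 kN.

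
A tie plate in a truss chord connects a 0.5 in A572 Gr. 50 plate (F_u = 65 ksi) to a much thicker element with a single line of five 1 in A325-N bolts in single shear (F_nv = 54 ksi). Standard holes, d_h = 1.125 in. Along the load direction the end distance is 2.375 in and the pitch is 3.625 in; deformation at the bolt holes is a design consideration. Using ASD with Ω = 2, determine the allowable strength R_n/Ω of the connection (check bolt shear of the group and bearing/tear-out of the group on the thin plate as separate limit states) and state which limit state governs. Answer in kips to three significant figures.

106 kips (bolt shear governs)

Bolt shear: A_b = π·1²/4 = 0.7854 in²; R_n = 54 × 0.7854 × 5 × 1 = 212.1 kips → 212.1 / 2 = 106 kips.
Bearing (1.2 l_c t F_u ≤ 2.4 d t F_u): upper limit = 2.4·1·0.5·65 = 78 kips.
  Edge l_c = 2.375 − 1.125/2 = 1.812 → r_n = 70.69 kips; interior l_c = 3.625 − 1.125 = 2.5 → r_n = 78 kips.
  R_n,bearing = 1·70.69 + 4·78 = 382.7 kips → 382.7 / 2 = 191 kips.
Bolt shear governs: 106 kips.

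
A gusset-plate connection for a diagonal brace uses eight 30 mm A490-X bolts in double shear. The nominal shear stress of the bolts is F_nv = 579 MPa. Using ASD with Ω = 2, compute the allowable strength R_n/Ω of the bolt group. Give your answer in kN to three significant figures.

A_b = π × 30² / 4 = 706.9 mm².
R_n = F_nv · A_b · n · n_s = 579 × 706.9 × 8 × 2 / 1000 = 6548 kN.
Allowable strength R_n/Ω = 6548 / 2 = 3270 kN.

3270 kN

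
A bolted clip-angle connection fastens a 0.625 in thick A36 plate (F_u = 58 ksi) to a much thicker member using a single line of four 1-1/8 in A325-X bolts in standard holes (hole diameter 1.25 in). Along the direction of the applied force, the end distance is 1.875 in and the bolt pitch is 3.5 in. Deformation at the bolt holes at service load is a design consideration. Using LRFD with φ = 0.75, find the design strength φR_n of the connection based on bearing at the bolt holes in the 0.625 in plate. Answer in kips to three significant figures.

Per bolt r_n = 1.2 l_c t F_u ≤ 2.4 d t F_u; upper limit = 2.4 × 1.125 × 0.625 × 58 = 97.87 kips.
Edge bolt: l_c = 1.875 − 1.25/2 = 1.25 in → 1.2 × 1.25 × 0.625 × 58 = 54.38 → r_n = 54.38 kips.
Interior bolts: l_c = 3.5 − 1.25 = 2.25 in → 1.2 × 2.25 × 0.625 × 58 = 97.87 → r_n = 97.87 kips.
R_n = 1 × 54.38 + 3 × 97.87 = 348 kips.
Design strength φR_n = 0.75 × 348 = 261 kips.

261 kips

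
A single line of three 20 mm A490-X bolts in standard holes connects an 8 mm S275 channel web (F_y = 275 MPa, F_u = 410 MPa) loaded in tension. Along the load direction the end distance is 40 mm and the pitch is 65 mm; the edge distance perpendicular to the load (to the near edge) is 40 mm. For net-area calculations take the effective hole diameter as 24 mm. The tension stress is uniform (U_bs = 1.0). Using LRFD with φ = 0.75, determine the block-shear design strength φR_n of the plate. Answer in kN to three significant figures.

231 kN

Shear plane L_v = 40 + 2·65 = 170 mm; A_gv = 170 × 8 = 1360 mm².
A_nv = (170 − 2.5·24) × 8 = 880 mm².
A_nt = (40 − 0.5·24) × 8 = 224 mm².
0.6 F_u A_nv = 216.5 kN; 0.6 F_y A_gv = 224.4 kN → shear rupture governs the shear term.
R_n = 216.5 + 1.0 × 410 × 224 / 1000 = 308.3 kN.
Design strength φR_n = 0.75 × 308.3 = 231 kN.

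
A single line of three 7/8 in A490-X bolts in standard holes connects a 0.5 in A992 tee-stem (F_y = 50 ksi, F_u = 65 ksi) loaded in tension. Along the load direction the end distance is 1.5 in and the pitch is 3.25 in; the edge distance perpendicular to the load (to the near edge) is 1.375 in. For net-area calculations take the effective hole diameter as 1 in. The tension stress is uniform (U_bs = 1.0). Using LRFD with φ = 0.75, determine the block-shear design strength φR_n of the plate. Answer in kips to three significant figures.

Shear plane L_v = 1.5 + 2·3.25 = 8 in; A_gv = 8 × 0.5 = 4 in².
A_nv = (8 − 2.5·1) × 0.5 = 2.75 in².
A_nt = (1.375 − 0.5·1) × 0.5 = 0.4375 in².
0.6 F_u A_nv = 107.2 kips; 0.6 F_y A_gv = 120 kips → shear rupture governs the shear term.
R_n = 107.2 + 1.0 × 65 × 0.4375 = 135.7 kips.
Design strength φR_n = 0.75 × 135.7 = 102 kips.

102 kips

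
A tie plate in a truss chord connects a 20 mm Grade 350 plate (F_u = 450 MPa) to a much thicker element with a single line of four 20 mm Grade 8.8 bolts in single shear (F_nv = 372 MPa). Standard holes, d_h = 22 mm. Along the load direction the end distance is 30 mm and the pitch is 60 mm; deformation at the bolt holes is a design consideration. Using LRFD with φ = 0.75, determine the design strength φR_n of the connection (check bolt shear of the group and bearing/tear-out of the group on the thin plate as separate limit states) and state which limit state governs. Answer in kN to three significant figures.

Bolt shear: A_b = π·20²/4 = 314.2 mm²; R_n = 372 × 314.2 × 4 × 1 / 1000 = 467.5 kN → 0.75 × 467.5 = 351 kN.
Bearing (1.2 l_c t F_u ≤ 2.4 d t F_u): upper limit = 2.4·20·20·450 / 1000 = 432 kN.
  Edge l_c = 30 − 22/2 = 19 → r_n = 205.2 kN; interior l_c = 60 − 22 = 38 → r_n = 410.4 kN.
  R_n,bearing = 1·205.2 + 3·410.4 = 1436 kN → 0.75 × 1436 = 1080 kN.
Bolt shear governs: 351 kN.

351 kN (bolt shear governs)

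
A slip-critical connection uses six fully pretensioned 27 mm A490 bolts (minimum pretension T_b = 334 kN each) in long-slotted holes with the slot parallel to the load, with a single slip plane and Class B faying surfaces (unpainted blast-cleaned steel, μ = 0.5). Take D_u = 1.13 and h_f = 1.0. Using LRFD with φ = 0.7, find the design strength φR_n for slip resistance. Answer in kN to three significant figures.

793 kN

R_n = μ · D_u · h_f · T_b · n_s · n_b = 0.5 × 1.13 × 1.0 × 334 × 1 × 6 = 1132 kN.
Design strength φR_n = 0.7 × 1132 = 793 kN.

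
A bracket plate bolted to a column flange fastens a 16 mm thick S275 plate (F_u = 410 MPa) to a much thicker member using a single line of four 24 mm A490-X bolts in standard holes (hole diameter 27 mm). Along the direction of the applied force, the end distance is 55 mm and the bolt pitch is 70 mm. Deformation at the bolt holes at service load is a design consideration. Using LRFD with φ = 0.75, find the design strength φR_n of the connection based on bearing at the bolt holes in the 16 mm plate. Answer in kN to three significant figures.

Per bolt r_n = 1.2 l_c t F_u ≤ 2.4 d t F_u; upper limit = 2.4 × 24 × 16 × 410 / 1000 = 377.9 kN.
Edge bolt: l_c = 55 − 27/2 = 41.5 mm → 1.2 × 41.5 × 16 × 410 / 1000 = 326.7 → r_n = 326.7 kN.
Interior bolts: l_c = 70 − 27 = 43 mm → 1.2 × 43 × 16 × 410 / 1000 = 338.5 → r_n = 338.5 kN.
R_n = 1 × 326.7 + 3 × 338.5 = 1342 kN.
Design strength φR_n = 0.75 × 1342 = 1010 kN.

1010 kN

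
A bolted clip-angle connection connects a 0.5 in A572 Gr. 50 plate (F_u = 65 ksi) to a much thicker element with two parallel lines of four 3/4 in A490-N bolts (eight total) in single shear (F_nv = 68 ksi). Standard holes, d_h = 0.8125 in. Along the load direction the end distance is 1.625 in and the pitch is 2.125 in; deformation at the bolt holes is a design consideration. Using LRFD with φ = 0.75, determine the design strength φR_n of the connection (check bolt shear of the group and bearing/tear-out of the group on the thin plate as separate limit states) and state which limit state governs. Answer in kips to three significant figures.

180 kips (bolt shear governs)

Bolt shear: A_b = π·0.75²/4 = 0.4418 in²; R_n = 68 × 0.4418 × 8 × 1 = 240.3 kips → 0.75 × 240.3 = 180 kips.
Bearing (1.2 l_c t F_u ≤ 2.4 d t F_u): upper limit = 2.4·0.75·0.5·65 = 58.5 kips.
  Edge l_c = 1.625 − 0.8125/2 = 1.219 → r_n = 47.53 kips; interior l_c = 2.125 − 0.8125 = 1.312 → r_n = 51.19 kips.
  R_n,bearing = 2·47.53 + 6·51.19 = 402.2 kips → 0.75 × 402.2 = 302 kips.
Bolt shear governs: 180 kips.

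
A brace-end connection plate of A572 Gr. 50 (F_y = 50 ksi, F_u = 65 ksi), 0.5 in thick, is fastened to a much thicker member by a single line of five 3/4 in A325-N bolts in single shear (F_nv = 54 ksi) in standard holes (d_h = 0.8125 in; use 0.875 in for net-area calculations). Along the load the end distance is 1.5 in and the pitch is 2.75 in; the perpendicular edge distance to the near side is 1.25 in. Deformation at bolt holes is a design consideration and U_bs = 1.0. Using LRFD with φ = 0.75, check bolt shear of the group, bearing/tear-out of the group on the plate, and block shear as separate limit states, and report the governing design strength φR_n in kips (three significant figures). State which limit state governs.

89.5 kips (bolt shear governs)

Bolt shear: A_b = π·0.75²/4 = 0.4418 in²; R_n = 54 × 0.4418 × 5 × 1 = 119.3 kips → 0.75 × 119.3 = 89.5 kips.
Bearing: edge l_c = 1.094, r_n = 42.66 kips; interior l_c = 1.938, r_n = 58.5 kips; R_n = 42.66 + 4·58.5 = 276.7 kips → 207 kips.
Block shear: A_gv = 6.25, A_nv = 4.281, A_nt = 0.4062 in²; R_n = min(0.6F_uA_nv, 0.6F_yA_gv) + U_bs·F_u·A_nt = 193.4 kips → 145 kips.
Bolt shear governs: 89.5 kips.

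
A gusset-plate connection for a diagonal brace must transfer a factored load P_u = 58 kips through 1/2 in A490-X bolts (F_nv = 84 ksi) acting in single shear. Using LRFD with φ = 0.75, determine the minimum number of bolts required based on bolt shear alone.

5 bolts

A_b = π·0.5²/4 = 0.1963 in².
Per-bolt design strength φR_n = 0.75 × 84 × 0.1963 × 1 = 12.37 kips.
n ≥ 58 / 12.37 = 4.689 → use 5 bolts.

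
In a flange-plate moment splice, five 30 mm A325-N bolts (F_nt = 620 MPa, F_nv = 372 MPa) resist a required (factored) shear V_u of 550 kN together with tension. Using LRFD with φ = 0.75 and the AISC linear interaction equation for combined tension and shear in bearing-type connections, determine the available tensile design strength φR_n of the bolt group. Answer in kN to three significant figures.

1220 kN

A_b = π·30²/4 = 706.9 mm²; f_rv = 550 × 1000 / (5 × 706.9) = 155.6 MPa.
F'_nt = 1.3 F_nt − (F_nt / φF_nv) f_rv = 1.3·620 − (620/(0.75·372))·155.6 = 460.2 MPa, capped at F_nt → F'_nt = 460.2 MPa.
R_n = F'_nt · A_b · n = 460.2 × 706.9 × 5 / 1000 = 1626 kN.
Design strength φR_n = 0.75 × 1626 = 1220 kN.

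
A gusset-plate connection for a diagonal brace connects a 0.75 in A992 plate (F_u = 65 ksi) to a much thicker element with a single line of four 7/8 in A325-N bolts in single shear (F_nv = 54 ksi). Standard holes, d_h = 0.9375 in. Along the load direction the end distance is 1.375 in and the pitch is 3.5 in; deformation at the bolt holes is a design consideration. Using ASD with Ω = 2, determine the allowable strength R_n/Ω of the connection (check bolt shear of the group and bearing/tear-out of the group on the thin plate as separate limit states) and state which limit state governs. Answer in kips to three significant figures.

64.9 kips (bolt shear governs)

Bolt shear: A_b = π·0.875²/4 = 0.6013 in²; R_n = 54 × 0.6013 × 4 × 1 = 129.9 kips → 129.9 / 2 = 64.9 kips.
Bearing (1.2 l_c t F_u ≤ 2.4 d t F_u): upper limit = 2.4·0.875·0.75·65 = 102.4 kips.
  Edge l_c = 1.375 − 0.9375/2 = 0.9062 → r_n = 53.02 kips; interior l_c = 3.5 − 0.9375 = 2.562 → r_n = 102.4 kips.
  R_n,bearing = 1·53.02 + 3·102.4 = 360.1 kips → 360.1 / 2 = 180 kips.
Bolt shear governs: 64.9 kips.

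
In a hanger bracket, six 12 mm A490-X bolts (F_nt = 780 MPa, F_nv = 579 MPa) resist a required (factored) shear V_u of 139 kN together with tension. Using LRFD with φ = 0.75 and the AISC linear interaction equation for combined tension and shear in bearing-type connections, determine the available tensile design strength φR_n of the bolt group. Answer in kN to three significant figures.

A_b = π·12²/4 = 113.1 mm²; f_rv = 139 × 1000 / (6 × 113.1) = 204.8 MPa.
F'_nt = 1.3 F_nt − (F_nt / φF_nv) f_rv = 1.3·780 − (780/(0.75·579))·204.8 = 646.1 MPa, capped at F_nt → F'_nt = 646.1 MPa.
R_n = F'_nt · A_b · n = 646.1 × 113.1 × 6 / 1000 = 438.4 kN.
Design strength φR_n = 0.75 × 438.4 = 329 kN.

329 kN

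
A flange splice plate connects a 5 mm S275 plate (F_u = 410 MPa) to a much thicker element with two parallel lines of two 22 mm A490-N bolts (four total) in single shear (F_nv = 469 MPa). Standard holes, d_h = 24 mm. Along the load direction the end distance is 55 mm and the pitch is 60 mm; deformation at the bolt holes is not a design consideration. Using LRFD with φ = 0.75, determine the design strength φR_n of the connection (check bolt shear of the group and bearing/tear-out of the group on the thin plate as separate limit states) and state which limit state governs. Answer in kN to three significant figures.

Bolt shear: A_b = π·22²/4 = 380.1 mm²; R_n = 469 × 380.1 × 4 × 1 / 1000 = 713.1 kN → 0.75 × 713.1 = 535 kN.
Bearing (1.5 l_c t F_u ≤ 3.0 d t F_u): upper limit = 3.0·22·5·410 / 1000 = 135.3 kN.
  Edge l_c = 55 − 24/2 = 43 → r_n = 132.2 kN; interior l_c = 60 − 24 = 36 → r_n = 110.7 kN.
  R_n,bearing = 2·132.2 + 2·110.7 = 485.9 kN → 0.75 × 485.9 = 364 kN.
Bearing governs: 364 kN.

364 kN (bearing governs)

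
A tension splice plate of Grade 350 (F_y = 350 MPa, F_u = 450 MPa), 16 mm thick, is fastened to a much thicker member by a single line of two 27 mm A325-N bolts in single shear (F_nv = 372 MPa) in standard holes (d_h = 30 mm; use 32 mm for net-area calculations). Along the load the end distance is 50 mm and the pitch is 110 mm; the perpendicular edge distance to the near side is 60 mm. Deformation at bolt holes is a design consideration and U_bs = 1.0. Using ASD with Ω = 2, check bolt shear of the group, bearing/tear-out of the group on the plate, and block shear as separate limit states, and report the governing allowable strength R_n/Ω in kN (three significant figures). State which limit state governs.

213 kN (bolt shear governs)

Bolt shear: A_b = π·27²/4 = 572.6 mm²; R_n = 372 × 572.6 × 2 × 1 / 1000 = 426 kN → 426 / 2 = 213 kN.
Bearing: edge l_c = 35, r_n = 302.4 kN; interior l_c = 80, r_n = 466.6 kN; R_n = 302.4 + 1·466.6 = 769 kN → 384 kN.
Block shear: A_gv = 2560, A_nv = 1792, A_nt = 704 mm²; R_n = min(0.6F_uA_nv, 0.6F_yA_gv) + U_bs·F_u·A_nt = 800.6 kN → 400 kN.
Bolt shear governs: 213 kN.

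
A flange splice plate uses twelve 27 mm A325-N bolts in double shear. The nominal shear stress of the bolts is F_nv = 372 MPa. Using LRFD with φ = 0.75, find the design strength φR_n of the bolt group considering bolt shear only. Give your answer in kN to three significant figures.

A_b = π × 27² / 4 = 572.6 mm².
R_n = F_nv · A_b · n · n_s = 372 × 572.6 × 12 × 2 / 1000 = 5112 kN.
Design strength φR_n = 0.75 × 5112 = 3830 kN.

3830 kN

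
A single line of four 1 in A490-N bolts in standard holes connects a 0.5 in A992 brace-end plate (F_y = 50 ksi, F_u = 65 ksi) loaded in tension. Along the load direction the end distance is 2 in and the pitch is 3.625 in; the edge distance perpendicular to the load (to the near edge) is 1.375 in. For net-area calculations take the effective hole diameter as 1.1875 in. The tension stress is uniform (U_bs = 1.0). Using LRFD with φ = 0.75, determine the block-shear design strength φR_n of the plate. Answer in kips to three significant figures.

Shear plane L_v = 2 + 3·3.625 = 12.88 in; A_gv = 12.88 × 0.5 = 6.438 in².
A_nv = (12.88 − 3.5·1.1875) × 0.5 = 4.359 in².
A_nt = (1.375 − 0.5·1.1875) × 0.5 = 0.3906 in².
0.6 F_u A_nv = 170 kips; 0.6 F_y A_gv = 193.1 kips → shear rupture governs the shear term.
R_n = 170 + 1.0 × 65 × 0.3906 = 195.4 kips.
Design strength φR_n = 0.75 × 195.4 = 147 kips.

147 kips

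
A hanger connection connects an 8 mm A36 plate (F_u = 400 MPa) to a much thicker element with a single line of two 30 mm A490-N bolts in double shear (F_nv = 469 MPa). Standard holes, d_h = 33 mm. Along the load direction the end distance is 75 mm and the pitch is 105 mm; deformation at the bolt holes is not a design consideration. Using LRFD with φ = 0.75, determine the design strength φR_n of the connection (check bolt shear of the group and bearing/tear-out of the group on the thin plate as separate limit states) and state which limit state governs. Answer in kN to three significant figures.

427 kN (bearing governs)

Bolt shear: A_b = π·30²/4 = 706.9 mm²; R_n = 469 × 706.9 × 2 × 2 / 1000 = 1326 kN → 0.75 × 1326 = 995 kN.
Bearing (1.5 l_c t F_u ≤ 3.0 d t F_u): upper limit = 3.0·30·8·400 / 1000 = 288 kN.
  Edge l_c = 75 − 33/2 = 58.5 → r_n = 280.8 kN; interior l_c = 105 − 33 = 72 → r_n = 288 kN.
  R_n,bearing = 1·280.8 + 1·288 = 568.8 kN → 0.75 × 568.8 = 427 kN.
Bearing governs: 427 kN.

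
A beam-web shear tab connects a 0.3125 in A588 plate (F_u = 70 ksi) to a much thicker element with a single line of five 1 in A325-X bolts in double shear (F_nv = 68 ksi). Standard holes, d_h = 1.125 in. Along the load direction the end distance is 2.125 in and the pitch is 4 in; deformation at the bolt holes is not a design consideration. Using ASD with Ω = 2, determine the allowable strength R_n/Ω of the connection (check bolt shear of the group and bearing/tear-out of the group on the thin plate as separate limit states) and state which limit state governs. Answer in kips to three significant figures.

157 kips (bearing governs)

Bolt shear: A_b = π·1²/4 = 0.7854 in²; R_n = 68 × 0.7854 × 5 × 2 = 534.1 kips → 534.1 / 2 = 267 kips.
Bearing (1.5 l_c t F_u ≤ 3.0 d t F_u): upper limit = 3.0·1·0.3125·70 = 65.62 kips.
  Edge l_c = 2.125 − 1.125/2 = 1.562 → r_n = 51.27 kips; interior l_c = 4 − 1.125 = 2.875 → r_n = 65.62 kips.
  R_n,bearing = 1·51.27 + 4·65.62 = 313.8 kips → 313.8 / 2 = 157 kips.
Bearing governs: 157 kips.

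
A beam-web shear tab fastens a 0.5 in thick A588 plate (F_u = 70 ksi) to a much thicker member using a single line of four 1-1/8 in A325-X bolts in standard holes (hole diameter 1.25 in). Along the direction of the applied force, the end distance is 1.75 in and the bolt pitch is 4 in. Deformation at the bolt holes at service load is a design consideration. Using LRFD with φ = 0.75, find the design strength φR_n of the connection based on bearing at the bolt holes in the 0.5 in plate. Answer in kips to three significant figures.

Per bolt r_n = 1.2 l_c t F_u ≤ 2.4 d t F_u; upper limit = 2.4 × 1.125 × 0.5 × 70 = 94.5 kips.
Edge bolt: l_c = 1.75 − 1.25/2 = 1.125 in → 1.2 × 1.125 × 0.5 × 70 = 47.25 → r_n = 47.25 kips.
Interior bolts: l_c = 4 − 1.25 = 2.75 in → 1.2 × 2.75 × 0.5 × 70 = 115.5 → r_n = 94.5 kips.
R_n = 1 × 47.25 + 3 × 94.5 = 330.7 kips.
Design strength φR_n = 0.75 × 330.7 = 248 kips.

248 kips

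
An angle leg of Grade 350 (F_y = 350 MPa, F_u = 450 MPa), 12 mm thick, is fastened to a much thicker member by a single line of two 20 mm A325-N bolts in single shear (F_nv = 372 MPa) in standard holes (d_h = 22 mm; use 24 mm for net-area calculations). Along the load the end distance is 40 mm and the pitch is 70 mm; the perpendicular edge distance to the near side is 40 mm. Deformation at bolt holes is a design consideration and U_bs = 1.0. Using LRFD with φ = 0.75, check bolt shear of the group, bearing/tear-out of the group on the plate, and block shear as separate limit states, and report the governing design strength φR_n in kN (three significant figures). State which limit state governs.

Bolt shear: A_b = π·20²/4 = 314.2 mm²; R_n = 372 × 314.2 × 2 × 1 / 1000 = 233.7 kN → 0.75 × 233.7 = 175 kN.
Bearing: edge l_c = 29, r_n = 187.9 kN; interior l_c = 48, r_n = 259.2 kN; R_n = 187.9 + 1·259.2 = 447.1 kN → 335 kN.
Block shear: A_gv = 1320, A_nv = 888, A_nt = 336 mm²; R_n = min(0.6F_uA_nv, 0.6F_yA_gv) + U_bs·F_u·A_nt = 391 kN → 293 kN.
Bolt shear governs: 175 kN.

175 kN (bolt shear governs)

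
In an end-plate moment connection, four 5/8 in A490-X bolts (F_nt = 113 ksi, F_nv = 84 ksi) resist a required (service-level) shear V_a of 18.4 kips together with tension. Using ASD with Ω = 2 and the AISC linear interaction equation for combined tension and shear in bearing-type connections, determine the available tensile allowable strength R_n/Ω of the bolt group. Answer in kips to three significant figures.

65.4 kips

A_b = π·0.625²/4 = 0.3068 in²; f_rv = 18.4 / (4 × 0.3068) = 14.99 ksi.
F'_nt = 1.3 F_nt − (Ω F_nt / F_nv) f_rv = 1.3·113 − (2·113/84)·14.99 = 106.6 ksi, capped at F_nt → F'_nt = 106.6 ksi.
R_n = F'_nt · A_b · n = 106.6 × 0.3068 × 4 = 130.8 kips.
Allowable strength R_n/Ω = 130.8 / 2 = 65.4 kips.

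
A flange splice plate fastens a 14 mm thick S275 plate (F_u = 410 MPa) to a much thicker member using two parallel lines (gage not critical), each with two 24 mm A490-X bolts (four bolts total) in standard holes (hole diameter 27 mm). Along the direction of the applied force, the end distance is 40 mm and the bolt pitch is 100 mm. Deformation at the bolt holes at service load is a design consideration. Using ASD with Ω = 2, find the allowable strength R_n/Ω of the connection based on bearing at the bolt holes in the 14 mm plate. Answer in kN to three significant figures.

Per bolt r_n = 1.2 l_c t F_u ≤ 2.4 d t F_u; upper limit = 2.4 × 24 × 14 × 410 / 1000 = 330.6 kN.
Edge bolt: l_c = 40 − 27/2 = 26.5 mm → 1.2 × 26.5 × 14 × 410 / 1000 = 182.5 → r_n = 182.5 kN.
Interior bolts: l_c = 100 − 27 = 73 mm → 1.2 × 73 × 14 × 410 / 1000 = 502.8 → r_n = 330.6 kN.
R_n = 2 × 182.5 + 2 × 330.6 = 1026 kN.
Allowable strength R_n/Ω = 1026 / 2 = 513 kN.

513 kN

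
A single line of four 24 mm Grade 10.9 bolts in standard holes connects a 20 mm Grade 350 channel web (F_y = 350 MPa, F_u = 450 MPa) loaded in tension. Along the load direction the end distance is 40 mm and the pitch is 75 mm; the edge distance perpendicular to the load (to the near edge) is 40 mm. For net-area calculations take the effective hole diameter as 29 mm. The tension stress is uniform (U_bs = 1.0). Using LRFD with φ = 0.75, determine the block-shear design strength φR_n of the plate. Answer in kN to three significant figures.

Shear plane L_v = 40 + 3·75 = 265 mm; A_gv = 265 × 20 = 5300 mm².
A_nv = (265 − 3.5·29) × 20 = 3270 mm².
A_nt = (40 − 0.5·29) × 20 = 510 mm².
0.6 F_u A_nv = 882.9 kN; 0.6 F_y A_gv = 1113 kN → shear rupture governs the shear term.
R_n = 882.9 + 1.0 × 450 × 510 / 1000 = 1112 kN.
Design strength φR_n = 0.75 × 1112 = 834 kN.

834 kN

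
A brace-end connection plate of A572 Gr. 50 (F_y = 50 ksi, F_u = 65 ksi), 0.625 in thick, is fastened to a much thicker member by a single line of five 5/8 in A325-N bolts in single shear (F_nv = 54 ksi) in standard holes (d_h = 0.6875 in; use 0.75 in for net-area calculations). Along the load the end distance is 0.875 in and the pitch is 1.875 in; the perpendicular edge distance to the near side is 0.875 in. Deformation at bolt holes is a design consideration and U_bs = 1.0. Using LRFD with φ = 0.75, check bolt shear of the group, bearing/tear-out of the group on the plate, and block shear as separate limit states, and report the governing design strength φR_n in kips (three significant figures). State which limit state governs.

Bolt shear: A_b = π·0.625²/4 = 0.3068 in²; R_n = 54 × 0.3068 × 5 × 1 = 82.83 kips → 0.75 × 82.83 = 62.1 kips.
Bearing: edge l_c = 0.5312, r_n = 25.9 kips; interior l_c = 1.188, r_n = 57.89 kips; R_n = 25.9 + 4·57.89 = 257.5 kips → 193 kips.
Block shear: A_gv = 5.234, A_nv = 3.125, A_nt = 0.3125 in²; R_n = min(0.6F_uA_nv, 0.6F_yA_gv) + U_bs·F_u·A_nt = 142.2 kips → 107 kips.
Bolt shear governs: 62.1 kips.

62.1 kips (bolt shear governs)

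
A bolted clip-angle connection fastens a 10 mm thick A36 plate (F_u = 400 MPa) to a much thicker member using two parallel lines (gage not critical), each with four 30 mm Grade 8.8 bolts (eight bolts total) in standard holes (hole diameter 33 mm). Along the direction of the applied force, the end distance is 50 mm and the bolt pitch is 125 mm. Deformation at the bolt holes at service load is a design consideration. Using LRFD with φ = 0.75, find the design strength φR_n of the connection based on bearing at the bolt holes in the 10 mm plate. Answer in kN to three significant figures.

Per bolt r_n = 1.2 l_c t F_u ≤ 2.4 d t F_u; upper limit = 2.4 × 30 × 10 × 400 / 1000 = 288 kN.
Edge bolt: l_c = 50 − 33/2 = 33.5 mm → 1.2 × 33.5 × 10 × 400 / 1000 = 160.8 → r_n = 160.8 kN.
Interior bolts: l_c = 125 − 33 = 92 mm → 1.2 × 92 × 10 × 400 / 1000 = 441.6 → r_n = 288 kN.
R_n = 2 × 160.8 + 6 × 288 = 2050 kN.
Design strength φR_n = 0.75 × 2050 = 1540 kN.

1540 kN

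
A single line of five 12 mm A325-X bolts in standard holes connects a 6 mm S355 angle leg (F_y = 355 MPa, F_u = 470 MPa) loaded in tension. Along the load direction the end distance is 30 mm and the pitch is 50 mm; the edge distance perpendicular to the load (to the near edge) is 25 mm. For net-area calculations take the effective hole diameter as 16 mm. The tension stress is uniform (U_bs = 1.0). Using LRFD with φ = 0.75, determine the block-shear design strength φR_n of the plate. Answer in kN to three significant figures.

236 kN

Shear plane L_v = 30 + 4·50 = 230 mm; A_gv = 230 × 6 = 1380 mm².
A_nv = (230 − 4.5·16) × 6 = 948 mm².
A_nt = (25 − 0.5·16) × 6 = 102 mm².
0.6 F_u A_nv = 267.3 kN; 0.6 F_y A_gv = 293.9 kN → shear rupture governs the shear term.
R_n = 267.3 + 1.0 × 470 × 102 / 1000 = 315.3 kN.
Design strength φR_n = 0.75 × 315.3 = 236 kN.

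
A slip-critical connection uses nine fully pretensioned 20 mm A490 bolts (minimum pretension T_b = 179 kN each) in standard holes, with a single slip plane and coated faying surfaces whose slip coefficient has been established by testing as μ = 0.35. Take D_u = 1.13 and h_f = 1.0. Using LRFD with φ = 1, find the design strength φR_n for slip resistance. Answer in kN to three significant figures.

637 kN

R_n = μ · D_u · h_f · T_b · n_s · n_b = 0.35 × 1.13 × 1.0 × 179 × 1 × 9 = 637.2 kN.
Design strength φR_n = 1 × 637.2 = 637 kN.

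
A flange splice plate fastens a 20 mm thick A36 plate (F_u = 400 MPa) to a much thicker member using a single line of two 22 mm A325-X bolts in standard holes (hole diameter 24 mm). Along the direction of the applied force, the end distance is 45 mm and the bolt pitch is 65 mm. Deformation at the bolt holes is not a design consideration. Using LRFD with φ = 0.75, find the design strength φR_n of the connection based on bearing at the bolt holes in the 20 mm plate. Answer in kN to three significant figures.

Per bolt r_n = 1.5 l_c t F_u ≤ 3.0 d t F_u; upper limit = 3.0 × 22 × 20 × 400 / 1000 = 528 kN.
Edge bolt: l_c = 45 − 24/2 = 33 mm → 1.5 × 33 × 20 × 400 / 1000 = 396 → r_n = 396 kN.
Interior bolts: l_c = 65 − 24 = 41 mm → 1.5 × 41 × 20 × 400 / 1000 = 492 → r_n = 492 kN.
R_n = 1 × 396 + 1 × 492 = 888 kN.
Design strength φR_n = 0.75 × 888 = 666 kN.

666 kN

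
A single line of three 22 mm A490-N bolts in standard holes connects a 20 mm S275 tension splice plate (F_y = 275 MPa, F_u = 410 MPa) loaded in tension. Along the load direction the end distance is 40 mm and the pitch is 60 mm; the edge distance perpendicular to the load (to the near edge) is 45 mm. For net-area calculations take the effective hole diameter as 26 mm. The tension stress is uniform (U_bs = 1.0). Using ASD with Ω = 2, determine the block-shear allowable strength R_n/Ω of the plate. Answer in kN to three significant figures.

Shear plane L_v = 40 + 2·60 = 160 mm; A_gv = 160 × 20 = 3200 mm².
A_nv = (160 − 2.5·26) × 20 = 1900 mm².
A_nt = (45 − 0.5·26) × 20 = 640 mm².
0.6 F_u A_nv = 467.4 kN; 0.6 F_y A_gv = 528 kN → shear rupture governs the shear term.
R_n = 467.4 + 1.0 × 410 × 640 / 1000 = 729.8 kN.
Allowable strength R_n/Ω = 729.8 / 2 = 365 kN.

365 kN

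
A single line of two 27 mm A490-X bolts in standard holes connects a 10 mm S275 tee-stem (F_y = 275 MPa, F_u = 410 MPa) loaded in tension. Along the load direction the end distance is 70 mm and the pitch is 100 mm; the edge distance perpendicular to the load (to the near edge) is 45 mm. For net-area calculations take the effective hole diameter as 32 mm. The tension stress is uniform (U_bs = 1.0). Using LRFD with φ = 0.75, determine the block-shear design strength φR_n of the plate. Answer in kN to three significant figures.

Shear plane L_v = 70 + 1·100 = 170 mm; A_gv = 170 × 10 = 1700 mm².
A_nv = (170 − 1.5·32) × 10 = 1220 mm².
A_nt = (45 − 0.5·32) × 10 = 290 mm².
0.6 F_u A_nv = 300.1 kN; 0.6 F_y A_gv = 280.5 kN → shear yielding governs the shear term.
R_n = 280.5 + 1.0 × 410 × 290 / 1000 = 399.4 kN.
Design strength φR_n = 0.75 × 399.4 = 300 kN.

300 kN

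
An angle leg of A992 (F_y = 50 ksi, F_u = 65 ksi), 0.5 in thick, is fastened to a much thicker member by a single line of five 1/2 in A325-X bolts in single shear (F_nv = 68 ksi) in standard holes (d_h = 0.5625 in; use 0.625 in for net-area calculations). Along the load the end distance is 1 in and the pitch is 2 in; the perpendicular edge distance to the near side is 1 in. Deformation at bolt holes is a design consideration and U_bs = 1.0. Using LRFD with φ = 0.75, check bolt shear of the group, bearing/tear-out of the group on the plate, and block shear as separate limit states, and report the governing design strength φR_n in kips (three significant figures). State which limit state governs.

50.1 kips (bolt shear governs)

Bolt shear: A_b = π·0.5²/4 = 0.1963 in²; R_n = 68 × 0.1963 × 5 × 1 = 66.76 kips → 0.75 × 66.76 = 50.1 kips.
Bearing: edge l_c = 0.7188, r_n = 28.03 kips; interior l_c = 1.438, r_n = 39 kips; R_n = 28.03 + 4·39 = 184 kips → 138 kips.
Block shear: A_gv = 4.5, A_nv = 3.094, A_nt = 0.3438 in²; R_n = min(0.6F_uA_nv, 0.6F_yA_gv) + U_bs·F_u·A_nt = 143 kips → 107 kips.
Bolt shear governs: 50.1 kips.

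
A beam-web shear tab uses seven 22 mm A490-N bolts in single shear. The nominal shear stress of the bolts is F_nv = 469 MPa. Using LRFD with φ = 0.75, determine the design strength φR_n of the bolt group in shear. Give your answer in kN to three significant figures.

A_b = π × 22² / 4 = 380.1 mm².
R_n = F_nv · A_b · n · n_s = 469 × 380.1 × 7 × 1 / 1000 = 1248 kN.
Design strength φR_n = 0.75 × 1248 = 936 kN.

936 kN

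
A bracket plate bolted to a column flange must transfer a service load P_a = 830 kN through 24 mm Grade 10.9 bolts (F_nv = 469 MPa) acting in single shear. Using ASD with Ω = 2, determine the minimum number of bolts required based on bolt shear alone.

A_b = π·24²/4 = 452.4 mm².
Per-bolt allowable strength R_n/Ω = 469 × 452.4 × 1 / 1000 / 2 = 106.1 kN.
n ≥ 830 / 106.1 = 7.824 → use 8 bolts.

8 bolts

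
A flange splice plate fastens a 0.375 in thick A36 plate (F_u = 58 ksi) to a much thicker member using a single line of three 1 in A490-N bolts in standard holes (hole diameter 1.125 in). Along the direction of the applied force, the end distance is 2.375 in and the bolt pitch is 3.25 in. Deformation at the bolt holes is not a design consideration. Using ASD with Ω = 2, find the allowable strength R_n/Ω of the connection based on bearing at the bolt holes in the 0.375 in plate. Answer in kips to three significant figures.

94.8 kips

Per bolt r_n = 1.5 l_c t F_u ≤ 3.0 d t F_u; upper limit = 3.0 × 1 × 0.375 × 58 = 65.25 kips.
Edge bolt: l_c = 2.375 − 1.125/2 = 1.812 in → 1.5 × 1.812 × 0.375 × 58 = 59.13 → r_n = 59.13 kips.
Interior bolts: l_c = 3.25 − 1.125 = 2.125 in → 1.5 × 2.125 × 0.375 × 58 = 69.33 → r_n = 65.25 kips.
R_n = 1 × 59.13 + 2 × 65.25 = 189.6 kips.
Allowable strength R_n/Ω = 189.6 / 2 = 94.8 kips.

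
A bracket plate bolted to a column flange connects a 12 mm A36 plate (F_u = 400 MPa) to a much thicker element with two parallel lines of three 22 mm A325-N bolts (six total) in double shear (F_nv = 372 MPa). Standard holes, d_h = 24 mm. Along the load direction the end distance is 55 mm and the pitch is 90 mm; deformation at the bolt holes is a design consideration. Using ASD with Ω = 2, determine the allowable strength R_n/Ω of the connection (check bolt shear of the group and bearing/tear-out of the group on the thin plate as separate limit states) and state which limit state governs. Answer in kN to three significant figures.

755 kN (bearing governs)

Bolt shear: A_b = π·22²/4 = 380.1 mm²; R_n = 372 × 380.1 × 6 × 2 / 1000 = 1697 kN → 1697 / 2 = 848 kN.
Bearing (1.2 l_c t F_u ≤ 2.4 d t F_u): upper limit = 2.4·22·12·400 / 1000 = 253.4 kN.
  Edge l_c = 55 − 24/2 = 43 → r_n = 247.7 kN; interior l_c = 90 − 24 = 66 → r_n = 253.4 kN.
  R_n,bearing = 2·247.7 + 4·253.4 = 1509 kN → 1509 / 2 = 755 kN.
Bearing governs: 755 kN.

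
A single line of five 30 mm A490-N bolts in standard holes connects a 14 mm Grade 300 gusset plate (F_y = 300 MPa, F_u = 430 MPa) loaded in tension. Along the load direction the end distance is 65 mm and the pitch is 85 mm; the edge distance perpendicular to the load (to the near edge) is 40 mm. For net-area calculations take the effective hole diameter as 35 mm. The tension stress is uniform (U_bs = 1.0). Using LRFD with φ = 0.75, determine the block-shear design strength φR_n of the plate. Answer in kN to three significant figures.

Shear plane L_v = 65 + 4·85 = 405 mm; A_gv = 405 × 14 = 5670 mm².
A_nv = (405 − 4.5·35) × 14 = 3465 mm².
A_nt = (40 − 0.5·35) × 14 = 315 mm².
0.6 F_u A_nv = 894 kN; 0.6 F_y A_gv = 1021 kN → shear rupture governs the shear term.
R_n = 894 + 1.0 × 430 × 315 / 1000 = 1029 kN.
Design strength φR_n = 0.75 × 1029 = 772 kN.

772 kN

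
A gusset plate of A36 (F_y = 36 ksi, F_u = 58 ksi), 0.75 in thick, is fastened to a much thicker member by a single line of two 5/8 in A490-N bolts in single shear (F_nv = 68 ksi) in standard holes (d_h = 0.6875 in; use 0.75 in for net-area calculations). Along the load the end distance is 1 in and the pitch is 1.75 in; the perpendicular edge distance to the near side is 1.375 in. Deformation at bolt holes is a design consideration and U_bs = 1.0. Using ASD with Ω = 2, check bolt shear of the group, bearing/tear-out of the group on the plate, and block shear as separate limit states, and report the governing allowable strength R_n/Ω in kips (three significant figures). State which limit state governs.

20.9 kips (bolt shear governs)

Bolt shear: A_b = π·0.625²/4 = 0.3068 in²; R_n = 68 × 0.3068 × 2 × 1 = 41.72 kips → 41.72 / 2 = 20.9 kips.
Bearing: edge l_c = 0.6562, r_n = 34.26 kips; interior l_c = 1.062, r_n = 55.46 kips; R_n = 34.26 + 1·55.46 = 89.72 kips → 44.9 kips.
Block shear: A_gv = 2.062, A_nv = 1.219, A_nt = 0.75 in²; R_n = min(0.6F_uA_nv, 0.6F_yA_gv) + U_bs·F_u·A_nt = 85.91 kips → 43 kips.
Bolt shear governs: 20.9 kips.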